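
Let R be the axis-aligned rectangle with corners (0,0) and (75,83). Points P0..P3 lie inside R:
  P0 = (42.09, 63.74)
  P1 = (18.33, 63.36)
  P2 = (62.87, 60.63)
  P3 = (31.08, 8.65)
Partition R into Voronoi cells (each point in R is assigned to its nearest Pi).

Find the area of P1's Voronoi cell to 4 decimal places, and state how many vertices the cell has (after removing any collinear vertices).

1. box [0,75]×[0,83]: [(0, 0) (75, 0) (75, 83) (0, 83)]
2. ⊥bis P1·P0 via (30.21,63.55): [(0, 0) (31.2264, 0) (29.8989, 83) (0, 83)]  |A|=2536.7001
3. ⊥bis P1·P2 via (40.6,61.995): [(0, 0) (31.2264, 0) (29.8989, 83) (0, 83)]  |A|=2536.7001
4. ⊥bis P1·P3 via (24.705,36.005): [(0, 30.2476) (30.6285, 37.3854) (29.8989, 83) (0, 83)]  |A|=1489.7759
5. canonical 4-gon: [(0, 30.2476) (30.6285, 37.3854) (29.8989, 83) (0, 83)]
6. shoelace: 1489.7759

Area of P1's cell: 1489.7759 (4 vertices)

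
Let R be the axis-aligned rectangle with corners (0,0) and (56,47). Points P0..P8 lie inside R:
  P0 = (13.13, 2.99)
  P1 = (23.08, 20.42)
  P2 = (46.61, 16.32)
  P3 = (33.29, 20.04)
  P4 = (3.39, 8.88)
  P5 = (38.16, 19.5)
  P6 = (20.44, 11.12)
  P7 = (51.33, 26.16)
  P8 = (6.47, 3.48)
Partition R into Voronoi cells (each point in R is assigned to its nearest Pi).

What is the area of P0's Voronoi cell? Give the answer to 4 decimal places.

1. box [0,56]×[0,47]: [(0, 0) (56, 0) (56, 47) (0, 47)]
2. ⊥bis P0·P1 via (18.105,11.705): [(0, 22.0403) (0, 0) (38.6093, 0)]  |A|=425.4812
3. ⊥bis P0·P2 via (29.87,9.655): [(32.2743, 3.6164) (0, 22.0403) (0, 0) (33.7141, 0)]  |A|=416.6296
4. ⊥bis P0·P3 via (23.21,11.515): [(27.6646, 6.2479) (0, 22.0403) (0, 0) (32.9486, 0)]  |A|=407.7976
5. ⊥bis P0·P4 via (8.26,5.935): [(27.6646, 6.2479) (13.3803, 14.4021) (4.671, 0) (32.9486, 0)]  |A|=226.7088
6. ⊥bis P0·P5 via (25.645,11.245): [(27.6646, 6.2479) (13.3803, 14.4021) (4.671, 0) (32.9486, 0)]  |A|=226.7088
7. ⊥bis P0·P6 via (16.785,7.055): [(11.7014, 11.6259) (4.671, 0) (24.6314, 0)]  |A|=116.0286
8. ⊥bis P0·P7 via (32.23,14.575): [(11.7014, 11.6259) (4.671, 0) (24.6314, 0)]  |A|=116.0286
9. ⊥bis P0·P8 via (9.8,3.235): [(11.7014, 11.6259) (10.2395, 9.2084) (9.562, 0) (24.6314, 0)]  |A|=93.5095
10. canonical 4-gon: [(11.7014, 11.6259) (10.2395, 9.2084) (9.562, 0) (24.6314, 0)]
11. shoelace: 93.5095

Area of P0's cell: 93.5095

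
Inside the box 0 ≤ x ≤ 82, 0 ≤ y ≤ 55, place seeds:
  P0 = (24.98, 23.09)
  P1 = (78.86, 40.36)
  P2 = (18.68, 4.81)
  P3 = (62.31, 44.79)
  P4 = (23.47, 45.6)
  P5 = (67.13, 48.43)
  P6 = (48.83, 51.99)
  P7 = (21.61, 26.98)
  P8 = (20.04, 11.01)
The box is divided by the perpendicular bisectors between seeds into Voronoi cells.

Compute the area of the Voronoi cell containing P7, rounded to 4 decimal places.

Area of P7's cell: 451.4323

1. box [0,82]×[0,55]: [(0, 0) (82, 0) (82, 55) (0, 55)]
2. ⊥bis P7·P0 via (23.295,25.035): [(0, 4.854) (57.8837, 55) (0, 55)]  |A|=1451.3179
3. ⊥bis P7·P1 via (50.235,33.67): [(0, 4.854) (47.3772, 45.898) (45.2499, 55) (0, 55)]  |A|=1393.8215
4. ⊥bis P7·P2 via (20.145,15.895): [(0, 18.5574) (13.7242, 16.7436) (47.3772, 45.898) (45.2499, 55) (0, 55)]  |A|=1299.7876
5. ⊥bis P7·P3 via (41.96,35.885): [(0, 18.5574) (13.7242, 16.7436) (40.272, 39.7426) (33.5954, 55) (0, 55)]  |A|=1171.9956
6. ⊥bis P7·P4 via (22.54,36.29): [(0, 38.5416) (0, 18.5574) (13.7242, 16.7436) (34.8655, 35.0588)]  |A|=493.233
7. ⊥bis P7·P5 via (44.37,37.705): [(0, 38.5416) (0, 18.5574) (13.7242, 16.7436) (34.8655, 35.0588)]  |A|=493.233
8. ⊥bis P7·P6 via (35.22,39.485): [(0, 38.5416) (0, 18.5574) (13.7242, 16.7436) (34.8655, 35.0588)]  |A|=493.233
9. ⊥bis P7·P8 via (20.825,18.995): [(0, 38.5416) (0, 21.0423) (16.7818, 19.3925) (34.8655, 35.0588)]  |A|=451.4323
10. canonical 4-gon: [(0, 38.5416) (0, 21.0423) (16.7818, 19.3925) (34.8655, 35.0588)]
11. shoelace: 451.4323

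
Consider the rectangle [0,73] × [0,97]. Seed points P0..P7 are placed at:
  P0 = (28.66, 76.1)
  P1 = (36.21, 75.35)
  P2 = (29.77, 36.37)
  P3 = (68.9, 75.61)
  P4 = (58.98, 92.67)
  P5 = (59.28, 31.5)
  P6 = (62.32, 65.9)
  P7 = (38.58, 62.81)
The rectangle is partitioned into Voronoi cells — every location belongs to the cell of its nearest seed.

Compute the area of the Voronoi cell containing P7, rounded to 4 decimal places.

1. box [0,73]×[0,97]: [(0, 0) (73, 0) (73, 97) (0, 97)]
2. ⊥bis P7·P0 via (33.62,69.455): [(0, 44.3602) (0, 0) (73, 0) (73, 97) (70.5225, 97)]  |A|=5224.8528
3. ⊥bis P7·P1 via (37.395,69.08): [(31.6674, 67.9975) (0, 44.3602) (0, 0) (73, 0) (73, 75.8092)]  |A|=4750.9901
4. ⊥bis P7·P2 via (34.175,49.59): [(31.6674, 67.9975) (15.3915, 55.8488) (73, 36.6532) (73, 75.8092)]  |A|=1315.3556
5. ⊥bis P7·P3 via (53.74,69.21): [(52.5831, 71.9505) (31.6674, 67.9975) (15.3915, 55.8488) (66.5814, 38.792)]  |A|=824.1871
6. ⊥bis P7·P4 via (48.78,77.74): [(52.5831, 71.9505) (31.6674, 67.9975) (15.3915, 55.8488) (66.5814, 38.792)]  |A|=824.1871
7. ⊥bis P7·P5 via (48.93,47.155): [(59.9696, 54.4536) (52.5831, 71.9505) (31.6674, 67.9975) (15.3915, 55.8488) (46.4344, 45.5051)]  |A|=688.6122
8. ⊥bis P7·P6 via (50.45,64.355): [(52.3909, 49.4431) (49.5363, 71.3747) (31.6674, 67.9975) (15.3915, 55.8488) (46.4344, 45.5051)]  |A|=569.5738
9. canonical 5-gon: [(52.3909, 49.4431) (49.5363, 71.3747) (31.6674, 67.9975) (15.3915, 55.8488) (46.4344, 45.5051)]
10. shoelace: 569.5738

Area of P7's cell: 569.5738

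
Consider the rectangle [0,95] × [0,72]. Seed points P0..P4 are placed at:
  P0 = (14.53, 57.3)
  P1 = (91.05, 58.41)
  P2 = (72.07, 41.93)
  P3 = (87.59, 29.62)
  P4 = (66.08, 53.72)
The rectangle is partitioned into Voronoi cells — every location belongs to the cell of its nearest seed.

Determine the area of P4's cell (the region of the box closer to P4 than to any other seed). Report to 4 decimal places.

1. box [0,95]×[0,72]: [(0, 0) (95, 0) (95, 72) (0, 72)]
2. ⊥bis P4·P0 via (40.305,55.51): [(36.45, 0) (95, 0) (95, 72) (41.4502, 72)]  |A|=4035.5938
3. ⊥bis P4·P1 via (78.565,56.065): [(36.45, 0) (89.0954, 0) (75.572, 72) (41.4502, 72)]  |A|=3123.6214
4. ⊥bis P4·P2 via (69.075,47.825): [(38.6996, 32.3925) (79.1512, 52.9443) (75.572, 72) (41.4502, 72)]  |A|=1097.9359
5. ⊥bis P4·P3 via (76.835,41.67): [(38.6996, 32.3925) (79.1512, 52.9443) (75.572, 72) (41.4502, 72)]  |A|=1097.9359
6. canonical 4-gon: [(38.6996, 32.3925) (79.1512, 52.9443) (75.572, 72) (41.4502, 72)]
7. shoelace: 1097.9359

Area of P4's cell: 1097.9359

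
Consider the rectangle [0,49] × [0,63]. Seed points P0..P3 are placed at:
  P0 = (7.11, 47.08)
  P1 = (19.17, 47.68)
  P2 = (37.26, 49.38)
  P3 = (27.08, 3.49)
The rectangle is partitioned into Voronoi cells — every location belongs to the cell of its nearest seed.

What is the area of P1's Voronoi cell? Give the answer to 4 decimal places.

Area of P1's cell: 575.5893

1. box [0,49]×[0,63]: [(0, 0) (49, 0) (49, 63) (0, 63)]
2. ⊥bis P1·P0 via (13.14,47.38): [(15.4972, 0) (49, 0) (49, 63) (12.3629, 63)]  |A|=2209.4069
3. ⊥bis P1·P2 via (28.215,48.53): [(15.4972, 0) (32.7756, 0) (26.8552, 63) (12.3629, 63)]  |A|=1000.7762
4. ⊥bis P1·P3 via (23.125,25.585): [(14.3029, 24.0058) (30.2514, 26.8606) (26.8552, 63) (12.3629, 63)]  |A|=575.5893
5. canonical 4-gon: [(14.3029, 24.0058) (30.2514, 26.8606) (26.8552, 63) (12.3629, 63)]
6. shoelace: 575.5893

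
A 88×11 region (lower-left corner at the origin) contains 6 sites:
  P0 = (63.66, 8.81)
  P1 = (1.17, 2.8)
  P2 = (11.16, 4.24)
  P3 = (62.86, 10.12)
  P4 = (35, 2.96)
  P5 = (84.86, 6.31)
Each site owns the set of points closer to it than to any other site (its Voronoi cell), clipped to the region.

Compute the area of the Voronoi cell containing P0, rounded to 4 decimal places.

Area of P0's cell: 187.6639

1. box [0,88]×[0,11]: [(0, 0) (88, 0) (88, 11) (0, 11)]
2. ⊥bis P0·P1 via (32.415,5.805): [(32.9733, 0) (88, 0) (88, 11) (31.9154, 11)]  |A|=611.1123
3. ⊥bis P0·P2 via (37.41,6.525): [(37.978, 0) (88, 0) (88, 11) (37.0205, 11)]  |A|=555.5085
4. ⊥bis P0·P3 via (63.26,9.465): [(47.7611, 0) (88, 0) (88, 11) (65.7736, 11)]  |A|=343.5596
5. ⊥bis P0·P4 via (49.33,5.885): [(50.2242, 1.5042) (50.5312, 0) (88, 0) (88, 11) (65.7736, 11)]  |A|=341.4761
6. ⊥bis P0·P5 via (74.26,7.56): [(50.2242, 1.5042) (50.5312, 0) (73.3685, 0) (74.6657, 11) (65.7736, 11)]  |A|=187.6639
7. canonical 5-gon: [(50.2242, 1.5042) (50.5312, 0) (73.3685, 0) (74.6657, 11) (65.7736, 11)]
8. shoelace: 187.6639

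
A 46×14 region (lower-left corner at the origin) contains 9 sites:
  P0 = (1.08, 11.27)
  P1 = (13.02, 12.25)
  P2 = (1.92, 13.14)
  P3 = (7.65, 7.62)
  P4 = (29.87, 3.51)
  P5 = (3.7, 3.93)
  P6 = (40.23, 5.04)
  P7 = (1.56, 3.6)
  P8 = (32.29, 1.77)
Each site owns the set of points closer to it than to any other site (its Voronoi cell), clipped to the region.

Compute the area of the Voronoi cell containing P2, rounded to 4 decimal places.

Area of P2's cell: 16.5029

1. box [0,46]×[0,14]: [(0, 0) (46, 0) (46, 14) (0, 14)]
2. ⊥bis P2·P0 via (1.5,12.205): [(0, 12.8788) (28.6707, 0) (46, 0) (46, 14) (0, 14)]  |A|=459.3782
3. ⊥bis P2·P1 via (7.47,12.695): [(0, 12.8788) (7.2245, 9.6336) (7.5746, 14) (0, 14)]  |A|=20.5872
4. ⊥bis P2·P3 via (4.785,10.38): [(0, 12.8788) (5.0199, 10.6239) (7.5113, 13.21) (7.5746, 14) (0, 14)]  |A|=16.5029
5. ⊥bis P2·P4 via (15.895,8.325): [(0, 12.8788) (5.0199, 10.6239) (7.5113, 13.21) (7.5746, 14) (0, 14)]  |A|=16.5029
6. ⊥bis P2·P5 via (2.81,8.535): [(0, 12.8788) (5.0199, 10.6239) (7.5113, 13.21) (7.5746, 14) (0, 14)]  |A|=16.5029
7. ⊥bis P2·P6 via (21.075,9.09): [(0, 12.8788) (5.0199, 10.6239) (7.5113, 13.21) (7.5746, 14) (0, 14)]  |A|=16.5029
8. ⊥bis P2·P7 via (1.74,8.37): [(0, 12.8788) (5.0199, 10.6239) (7.5113, 13.21) (7.5746, 14) (0, 14)]  |A|=16.5029
9. ⊥bis P2·P8 via (17.105,7.455): [(0, 12.8788) (5.0199, 10.6239) (7.5113, 13.21) (7.5746, 14) (0, 14)]  |A|=16.5029
10. canonical 5-gon: [(0, 12.8788) (5.0199, 10.6239) (7.5113, 13.21) (7.5746, 14) (0, 14)]
11. shoelace: 16.5029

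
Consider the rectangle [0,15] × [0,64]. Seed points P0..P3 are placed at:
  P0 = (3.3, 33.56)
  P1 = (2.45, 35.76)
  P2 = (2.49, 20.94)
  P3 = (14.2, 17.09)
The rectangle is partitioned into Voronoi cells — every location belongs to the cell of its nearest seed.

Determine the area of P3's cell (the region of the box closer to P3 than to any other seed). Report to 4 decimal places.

Area of P3's cell: 233.1779

1. box [0,15]×[0,64]: [(0, 0) (15, 0) (15, 64) (0, 64)]
2. ⊥bis P3·P0 via (8.75,25.325): [(0, 19.5342) (0, 0) (15, 0) (15, 29.4613)]  |A|=367.4661
3. ⊥bis P3·P1 via (8.325,26.425): [(0, 19.5342) (0, 0) (15, 0) (15, 29.4613)]  |A|=367.4661
4. ⊥bis P3·P2 via (8.345,19.015): [(10.8839, 26.7372) (2.0933, 0) (15, 0) (15, 29.4613)]  |A|=233.1779
5. canonical 4-gon: [(10.8839, 26.7372) (2.0933, 0) (15, 0) (15, 29.4613)]
6. shoelace: 233.1779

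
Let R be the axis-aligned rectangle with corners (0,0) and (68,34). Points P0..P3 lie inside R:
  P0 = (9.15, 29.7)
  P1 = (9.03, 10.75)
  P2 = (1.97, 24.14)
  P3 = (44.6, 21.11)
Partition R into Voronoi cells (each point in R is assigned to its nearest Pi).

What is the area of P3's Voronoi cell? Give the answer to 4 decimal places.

1. box [0,68]×[0,34]: [(0, 0) (68, 0) (68, 34) (0, 34)]
2. ⊥bis P3·P0 via (26.875,25.405): [(20.719, 0) (68, 0) (68, 34) (28.9577, 34)]  |A|=1467.4958
3. ⊥bis P3·P1 via (26.815,15.93): [(25.5945, 20.1205) (31.4547, 0) (68, 0) (68, 34) (28.9577, 34)]  |A|=1359.4922
4. ⊥bis P3·P2 via (23.285,22.625): [(25.5945, 20.1205) (31.4547, 0) (68, 0) (68, 34) (28.9577, 34)]  |A|=1359.4922
5. canonical 5-gon: [(25.5945, 20.1205) (31.4547, 0) (68, 0) (68, 34) (28.9577, 34)]
6. shoelace: 1359.4922

Area of P3's cell: 1359.4922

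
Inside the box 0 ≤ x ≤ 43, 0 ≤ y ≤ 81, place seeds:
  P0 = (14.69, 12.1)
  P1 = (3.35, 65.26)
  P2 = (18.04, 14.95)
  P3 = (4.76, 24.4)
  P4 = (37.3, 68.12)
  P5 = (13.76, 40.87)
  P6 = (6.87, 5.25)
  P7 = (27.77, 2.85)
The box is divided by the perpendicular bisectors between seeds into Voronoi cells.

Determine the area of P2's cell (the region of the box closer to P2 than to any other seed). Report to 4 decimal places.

1. box [0,43]×[0,81]: [(0, 0) (43, 0) (43, 81) (0, 81)]
2. ⊥bis P2·P0 via (16.365,13.525): [(0, 32.7611) (27.8713, 0) (43, 0) (43, 81) (0, 81)]  |A|=3026.4527
3. ⊥bis P2·P1 via (10.695,40.105): [(0, 36.9822) (0, 32.7611) (27.8713, 0) (43, 0) (43, 49.5377)]  |A|=1403.6305
4. ⊥bis P2·P3 via (11.4,19.675): [(29.9357, 45.7231) (11.2783, 19.504) (27.8713, 0) (43, 0) (43, 49.5377)]  |A|=1068.9251
5. ⊥bis P2·P4 via (27.67,41.535): [(27.1019, 41.7408) (11.2783, 19.504) (27.8713, 0) (43, 0) (43, 35.9819)]  |A|=940.5616
6. ⊥bis P2·P5 via (15.9,27.91): [(17.4411, 28.1645) (11.2783, 19.504) (27.8713, 0) (43, 0) (43, 32.3848)]  |A|=758.8564
7. ⊥bis P2·P6 via (12.455,10.1): [(17.4411, 28.1645) (11.2783, 19.504) (27.8713, 0) (43, 0) (43, 32.3848)]  |A|=758.8564
8. ⊥bis P2·P7 via (22.905,8.9): [(17.4411, 28.1645) (11.2783, 19.504) (21.358, 7.656) (43, 25.059) (43, 32.3848)]  |A|=429.7801
9. canonical 5-gon: [(17.4411, 28.1645) (11.2783, 19.504) (21.358, 7.656) (43, 25.059) (43, 32.3848)]
10. shoelace: 429.7801

Area of P2's cell: 429.7801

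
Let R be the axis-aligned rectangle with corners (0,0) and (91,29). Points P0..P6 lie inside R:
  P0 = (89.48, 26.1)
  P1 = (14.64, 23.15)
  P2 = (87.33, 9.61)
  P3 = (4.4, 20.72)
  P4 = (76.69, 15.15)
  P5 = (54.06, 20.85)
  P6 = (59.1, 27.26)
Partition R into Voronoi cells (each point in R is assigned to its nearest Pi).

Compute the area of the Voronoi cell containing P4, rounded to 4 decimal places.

1. box [0,91]×[0,29]: [(0, 0) (91, 0) (91, 29) (0, 29)]
2. ⊥bis P4·P0 via (83.085,20.625): [(0, 0) (91, 0) (91, 11.38) (75.9148, 29) (0, 29)]  |A|=2506.0997
3. ⊥bis P4·P1 via (45.665,19.15): [(43.196, 0) (91, 0) (91, 11.38) (75.9148, 29) (46.9349, 29)]  |A|=1199.2007
4. ⊥bis P4·P2 via (82.01,12.38): [(43.196, 0) (75.564, 0) (85.086, 18.2877) (75.9148, 29) (46.9349, 29)]  |A|=1024.4057
5. ⊥bis P4·P3 via (40.545,17.935): [(43.196, 0) (75.564, 0) (85.086, 18.2877) (75.9148, 29) (46.9349, 29)]  |A|=1024.4057
6. ⊥bis P4·P5 via (65.375,18): [(60.8412, 0) (75.564, 0) (85.086, 18.2877) (75.9148, 29) (68.1457, 29)]  |A|=460.9953
7. ⊥bis P4·P6 via (67.895,21.205): [(65.1941, 17.2819) (60.8412, 0) (75.564, 0) (85.086, 18.2877) (75.9148, 29) (73.2615, 29)]  |A|=431.0212
8. canonical 6-gon: [(65.1941, 17.2819) (60.8412, 0) (75.564, 0) (85.086, 18.2877) (75.9148, 29) (73.2615, 29)]
9. shoelace: 431.0212

Area of P4's cell: 431.0212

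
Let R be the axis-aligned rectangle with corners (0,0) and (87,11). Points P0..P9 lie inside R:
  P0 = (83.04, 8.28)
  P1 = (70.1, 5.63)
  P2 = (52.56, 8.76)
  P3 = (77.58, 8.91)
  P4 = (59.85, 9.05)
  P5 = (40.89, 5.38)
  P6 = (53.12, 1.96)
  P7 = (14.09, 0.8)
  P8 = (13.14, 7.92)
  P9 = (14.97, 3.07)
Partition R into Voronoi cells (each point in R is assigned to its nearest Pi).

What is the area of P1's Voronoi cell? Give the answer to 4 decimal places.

1. box [0,87]×[0,11]: [(0, 0) (87, 0) (87, 11) (0, 11)]
2. ⊥bis P1·P0 via (76.57,6.955): [(0, 0) (77.9943, 0) (75.7416, 11) (0, 11)]  |A|=845.5477
3. ⊥bis P1·P2 via (61.33,7.195): [(60.0461, 0) (77.9943, 0) (75.7416, 11) (62.009, 11)]  |A|=174.2449
4. ⊥bis P1·P3 via (73.84,7.27): [(60.0461, 0) (77.0279, 0) (72.2044, 11) (62.009, 11)]  |A|=149.4748
5. ⊥bis P1·P4 via (64.975,7.34): [(62.5259, 0) (77.0279, 0) (72.2044, 11) (66.1962, 11)]  |A|=112.8059
6. ⊥bis P1·P5 via (55.495,5.505): [(62.5259, 0) (77.0279, 0) (72.2044, 11) (66.1962, 11)]  |A|=112.8059
7. ⊥bis P1·P6 via (61.61,3.795): [(62.5259, 0) (77.0279, 0) (72.2044, 11) (66.1962, 11)]  |A|=112.8059
8. ⊥bis P1·P7 via (42.095,3.215): [(62.5259, 0) (77.0279, 0) (72.2044, 11) (66.1962, 11)]  |A|=112.8059
9. ⊥bis P1·P8 via (41.62,6.775): [(62.5259, 0) (77.0279, 0) (72.2044, 11) (66.1962, 11)]  |A|=112.8059
10. ⊥bis P1·P9 via (42.535,4.35): [(62.5259, 0) (77.0279, 0) (72.2044, 11) (66.1962, 11)]  |A|=112.8059
11. canonical 4-gon: [(62.5259, 0) (77.0279, 0) (72.2044, 11) (66.1962, 11)]
12. shoelace: 112.8059

Area of P1's cell: 112.8059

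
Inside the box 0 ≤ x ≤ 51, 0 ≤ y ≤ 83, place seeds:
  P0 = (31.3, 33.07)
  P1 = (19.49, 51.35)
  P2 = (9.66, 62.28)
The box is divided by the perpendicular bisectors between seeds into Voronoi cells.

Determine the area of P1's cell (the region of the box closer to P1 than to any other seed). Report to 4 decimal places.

1. box [0,51]×[0,83]: [(0, 0) (51, 0) (51, 83) (0, 83)]
2. ⊥bis P1·P0 via (25.395,42.21): [(0, 25.8033) (51, 58.7524) (51, 83) (0, 83)]  |A|=2076.8303
3. ⊥bis P1·P2 via (14.575,56.815): [(0, 43.7068) (0, 25.8033) (51, 58.7524) (51, 83) (43.6902, 83)]  |A|=1218.4679
4. canonical 5-gon: [(0, 43.7068) (0, 25.8033) (51, 58.7524) (51, 83) (43.6902, 83)]
5. shoelace: 1218.4679

Area of P1's cell: 1218.4679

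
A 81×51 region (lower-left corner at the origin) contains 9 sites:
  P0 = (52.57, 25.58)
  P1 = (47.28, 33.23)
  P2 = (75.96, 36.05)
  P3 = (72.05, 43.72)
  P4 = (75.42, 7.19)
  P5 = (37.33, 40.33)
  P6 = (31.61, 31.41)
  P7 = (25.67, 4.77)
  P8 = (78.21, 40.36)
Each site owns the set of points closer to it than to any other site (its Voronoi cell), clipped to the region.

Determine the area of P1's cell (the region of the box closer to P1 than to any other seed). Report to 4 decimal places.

Area of P1's cell: 285.4128

1. box [0,81]×[0,51]: [(0, 0) (81, 0) (81, 51) (0, 51)]
2. ⊥bis P1·P0 via (49.925,29.405): [(0, 0) (7.4017, 0) (81, 50.8935) (81, 51) (0, 51)]  |A|=2258.1638
3. ⊥bis P1·P2 via (61.62,34.64): [(0, 0) (7.4017, 0) (61.3574, 37.3106) (60.0114, 51) (0, 51)]  |A|=2113.4562
4. ⊥bis P1·P3 via (59.665,38.475): [(0, 0) (7.4017, 0) (60.4298, 36.6691) (54.3607, 51) (0, 51)]  |A|=2066.1856
5. ⊥bis P1·P4 via (61.35,20.21): [(0, 0) (7.4017, 0) (60.4298, 36.6691) (54.3607, 51) (0, 51)]  |A|=2066.1856
6. ⊥bis P1·P5 via (42.305,36.78): [(24.4938, 11.8193) (60.4298, 36.6691) (54.3607, 51) (52.4519, 51)]  |A|=370.299
7. ⊥bis P1·P6 via (39.445,32.32): [(39.3999, 32.7087) (40.5375, 22.9135) (60.4298, 36.6691) (54.3607, 51) (52.4519, 51)]  |A|=285.4128
8. ⊥bis P1·P7 via (36.475,19): [(39.3999, 32.7087) (40.5375, 22.9135) (60.4298, 36.6691) (54.3607, 51) (52.4519, 51)]  |A|=285.4128
9. ⊥bis P1·P8 via (62.745,36.795): [(39.3999, 32.7087) (40.5375, 22.9135) (60.4298, 36.6691) (54.3607, 51) (52.4519, 51)]  |A|=285.4128
10. canonical 5-gon: [(39.3999, 32.7087) (40.5375, 22.9135) (60.4298, 36.6691) (54.3607, 51) (52.4519, 51)]
11. shoelace: 285.4128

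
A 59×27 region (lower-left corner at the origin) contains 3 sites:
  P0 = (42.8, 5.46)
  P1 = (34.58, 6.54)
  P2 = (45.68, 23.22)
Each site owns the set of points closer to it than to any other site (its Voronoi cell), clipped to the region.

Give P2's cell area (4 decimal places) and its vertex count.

1. box [0,59]×[0,27]: [(0, 0) (59, 0) (59, 27) (0, 27)]
2. ⊥bis P2·P0 via (44.24,14.34): [(0, 21.5141) (59, 11.9465) (59, 27) (0, 27)]  |A|=605.9141
3. ⊥bis P2·P1 via (40.13,14.88): [(39.8787, 15.0472) (59, 11.9465) (59, 27) (21.9172, 27)]  |A|=365.5421
4. canonical 4-gon: [(39.8787, 15.0472) (59, 11.9465) (59, 27) (21.9172, 27)]
5. shoelace: 365.5421

Area of P2's cell: 365.5421 (4 vertices)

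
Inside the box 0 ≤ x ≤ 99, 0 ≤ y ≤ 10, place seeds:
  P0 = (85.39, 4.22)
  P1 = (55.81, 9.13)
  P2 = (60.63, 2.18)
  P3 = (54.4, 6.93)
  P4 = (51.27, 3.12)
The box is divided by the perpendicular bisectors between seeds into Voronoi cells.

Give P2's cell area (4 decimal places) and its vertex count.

Area of P2's cell: 142.1922 (6 vertices)

1. box [0,99]×[0,10]: [(0, 0) (99, 0) (99, 10) (0, 10)]
2. ⊥bis P2·P0 via (73.01,3.2): [(0, 0) (73.2737, 0) (72.4497, 10) (0, 10)]  |A|=728.617
3. ⊥bis P2·P1 via (58.22,5.655): [(50.066, 0) (73.2737, 0) (72.4497, 10) (64.4851, 10)]  |A|=155.8615
4. ⊥bis P2·P3 via (57.515,4.555): [(58.5037, 5.8517) (54.0421, 0) (73.2737, 0) (72.4497, 10) (64.4851, 10)]  |A|=144.228
5. ⊥bis P2·P4 via (55.95,2.65): [(58.5037, 5.8517) (55.9329, 2.48) (55.6839, 0) (73.2737, 0) (72.4497, 10) (64.4851, 10)]  |A|=142.1922
6. canonical 6-gon: [(58.5037, 5.8517) (55.9329, 2.48) (55.6839, 0) (73.2737, 0) (72.4497, 10) (64.4851, 10)]
7. shoelace: 142.1922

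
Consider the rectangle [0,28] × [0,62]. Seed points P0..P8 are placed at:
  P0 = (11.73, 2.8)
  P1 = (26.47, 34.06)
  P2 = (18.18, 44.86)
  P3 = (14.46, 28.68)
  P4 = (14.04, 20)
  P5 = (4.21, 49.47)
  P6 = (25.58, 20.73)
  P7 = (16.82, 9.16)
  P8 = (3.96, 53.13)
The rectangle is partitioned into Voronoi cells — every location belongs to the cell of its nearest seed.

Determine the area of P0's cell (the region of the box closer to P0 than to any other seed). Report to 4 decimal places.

1. box [0,28]×[0,62]: [(0, 0) (28, 0) (28, 62) (0, 62)]
2. ⊥bis P0·P1 via (19.1,18.43): [(0, 27.4362) (0, 0) (28, 0) (28, 14.2334)]  |A|=583.3744
3. ⊥bis P0·P2 via (14.955,23.83): [(4.1261, 25.4906) (0, 26.1234) (0, 0) (28, 0) (28, 14.2334)]  |A|=580.666
4. ⊥bis P0·P3 via (13.095,15.74): [(0, 17.1214) (0, 0) (28, 0) (28, 14.1677)]  |A|=438.047
5. ⊥bis P0·P4 via (12.885,11.4): [(0, 13.1305) (0, 0) (28, 0) (28, 9.37)]  |A|=315.0071
6. ⊥bis P0·P5 via (7.97,26.135): [(0, 13.1305) (0, 0) (28, 0) (28, 9.37)]  |A|=315.0071
7. ⊥bis P0·P6 via (18.655,11.765): [(20.4413, 10.3852) (0, 13.1305) (0, 0) (28, 0) (28, 4.5465)]  |A|=296.7772
8. ⊥bis P0·P7 via (14.275,5.98): [(6.4173, 12.2686) (0, 13.1305) (0, 0) (21.7471, 0)]  |A|=175.5345
9. ⊥bis P0·P8 via (7.845,27.965): [(6.4173, 12.2686) (0, 13.1305) (0, 0) (21.7471, 0)]  |A|=175.5345
10. canonical 4-gon: [(6.4173, 12.2686) (0, 13.1305) (0, 0) (21.7471, 0)]
11. shoelace: 175.5345

Area of P0's cell: 175.5345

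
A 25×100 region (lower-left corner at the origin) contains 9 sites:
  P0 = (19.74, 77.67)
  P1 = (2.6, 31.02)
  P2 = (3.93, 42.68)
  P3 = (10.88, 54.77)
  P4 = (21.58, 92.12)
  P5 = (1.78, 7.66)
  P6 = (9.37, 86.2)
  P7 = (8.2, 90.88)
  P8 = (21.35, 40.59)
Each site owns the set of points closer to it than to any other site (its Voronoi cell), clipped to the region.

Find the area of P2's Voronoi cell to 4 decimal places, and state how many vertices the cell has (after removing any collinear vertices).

1. box [0,25]×[0,100]: [(0, 0) (25, 0) (25, 100) (0, 100)]
2. ⊥bis P2·P0 via (11.835,60.175): [(0, 65.5226) (0, 0) (25, 0) (25, 54.2265)]  |A|=1496.8631
3. ⊥bis P2·P1 via (3.265,36.85): [(0, 65.5226) (0, 37.2224) (25, 34.3708) (25, 54.2265)]  |A|=601.9479
4. ⊥bis P2·P3 via (7.405,48.725): [(0, 52.9818) (0, 37.2224) (25, 34.3708) (25, 38.6104)]  |A|=249.9876
5. ⊥bis P2·P4 via (12.755,67.4): [(0, 52.9818) (0, 37.2224) (25, 34.3708) (25, 38.6104)]  |A|=249.9876
6. ⊥bis P2·P5 via (2.855,25.17): [(0, 52.9818) (0, 37.2224) (25, 34.3708) (25, 38.6104)]  |A|=249.9876
7. ⊥bis P2·P6 via (6.65,64.44): [(0, 52.9818) (0, 37.2224) (25, 34.3708) (25, 38.6104)]  |A|=249.9876
8. ⊥bis P2·P7 via (6.065,66.78): [(0, 52.9818) (0, 37.2224) (25, 34.3708) (25, 38.6104)]  |A|=249.9876
9. ⊥bis P2·P8 via (12.64,41.635): [(13.098, 45.4524) (0, 52.9818) (0, 37.2224) (11.9471, 35.8597)]  |A|=161.2946
10. canonical 4-gon: [(13.098, 45.4524) (0, 52.9818) (0, 37.2224) (11.9471, 35.8597)]
11. shoelace: 161.2946

Area of P2's cell: 161.2946 (4 vertices)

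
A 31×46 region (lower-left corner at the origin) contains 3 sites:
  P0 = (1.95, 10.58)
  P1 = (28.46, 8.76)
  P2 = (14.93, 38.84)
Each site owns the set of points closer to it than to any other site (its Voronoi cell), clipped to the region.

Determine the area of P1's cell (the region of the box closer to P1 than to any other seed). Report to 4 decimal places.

1. box [0,31]×[0,46]: [(0, 0) (31, 0) (31, 46) (0, 46)]
2. ⊥bis P1·P0 via (15.205,9.67): [(14.5411, 0) (31, 0) (31, 46) (17.6992, 46)]  |A|=684.4731
3. ⊥bis P1·P2 via (21.695,23.8): [(15.9992, 21.238) (14.5411, 0) (31, 0) (31, 27.9854)]  |A|=384.6789
4. canonical 4-gon: [(15.9992, 21.238) (14.5411, 0) (31, 0) (31, 27.9854)]
5. shoelace: 384.6789

Area of P1's cell: 384.6789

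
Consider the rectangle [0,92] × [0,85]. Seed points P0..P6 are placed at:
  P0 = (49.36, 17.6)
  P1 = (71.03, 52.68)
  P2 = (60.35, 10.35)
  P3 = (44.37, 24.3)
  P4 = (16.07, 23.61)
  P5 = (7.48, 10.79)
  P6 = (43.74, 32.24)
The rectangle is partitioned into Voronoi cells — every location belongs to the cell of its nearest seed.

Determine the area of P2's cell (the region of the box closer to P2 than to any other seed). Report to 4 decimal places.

1. box [0,92]×[0,85]: [(0, 0) (92, 0) (92, 85) (0, 85)]
2. ⊥bis P2·P0 via (54.855,13.975): [(45.6358, 0) (92, 0) (92, 70.2817)]  |A|=1629.2765
3. ⊥bis P2·P1 via (65.69,31.515): [(66.321, 31.3558) (45.6358, 0) (92, 0) (92, 24.8769)]  |A|=1046.3006
4. ⊥bis P2·P3 via (52.36,17.325): [(66.321, 31.3558) (45.6358, 0) (92, 0) (92, 24.8769)]  |A|=1046.3006
5. ⊥bis P2·P4 via (38.21,16.98): [(66.321, 31.3558) (45.6358, 0) (92, 0) (92, 24.8769)]  |A|=1046.3006
6. ⊥bis P2·P5 via (33.915,10.57): [(66.321, 31.3558) (45.6358, 0) (92, 0) (92, 24.8769)]  |A|=1046.3006
7. ⊥bis P2·P6 via (52.045,21.295): [(66.321, 31.3558) (45.6358, 0) (92, 0) (92, 24.8769)]  |A|=1046.3006
8. canonical 4-gon: [(66.321, 31.3558) (45.6358, 0) (92, 0) (92, 24.8769)]
9. shoelace: 1046.3006

Area of P2's cell: 1046.3006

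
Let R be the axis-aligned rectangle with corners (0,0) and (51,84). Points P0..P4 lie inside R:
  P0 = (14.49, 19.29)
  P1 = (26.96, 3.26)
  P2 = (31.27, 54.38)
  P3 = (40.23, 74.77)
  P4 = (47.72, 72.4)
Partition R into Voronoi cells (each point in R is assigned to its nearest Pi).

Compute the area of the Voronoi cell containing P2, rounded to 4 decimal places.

Area of P2's cell: 1665.7608

1. box [0,51]×[0,84]: [(0, 0) (51, 0) (51, 84) (0, 84)]
2. ⊥bis P2·P0 via (22.88,36.835): [(0, 47.7762) (51, 23.388) (51, 84) (0, 84)]  |A|=2469.3119
3. ⊥bis P2·P1 via (29.115,28.82): [(0, 47.7762) (41.8939, 27.7426) (51, 26.9748) (51, 84) (0, 84)]  |A|=2452.981
4. ⊥bis P2·P3 via (35.75,64.575): [(0, 80.2847) (0, 47.7762) (41.8939, 27.7426) (51, 26.9748) (51, 57.8737)]  |A|=1692.0186
5. ⊥bis P2·P4 via (39.495,63.39): [(40.468, 62.5018) (0, 80.2847) (0, 47.7762) (41.8939, 27.7426) (51, 26.9748) (51, 52.8874)]  |A|=1665.7608
6. canonical 6-gon: [(40.468, 62.5018) (0, 80.2847) (0, 47.7762) (41.8939, 27.7426) (51, 26.9748) (51, 52.8874)]
7. shoelace: 1665.7608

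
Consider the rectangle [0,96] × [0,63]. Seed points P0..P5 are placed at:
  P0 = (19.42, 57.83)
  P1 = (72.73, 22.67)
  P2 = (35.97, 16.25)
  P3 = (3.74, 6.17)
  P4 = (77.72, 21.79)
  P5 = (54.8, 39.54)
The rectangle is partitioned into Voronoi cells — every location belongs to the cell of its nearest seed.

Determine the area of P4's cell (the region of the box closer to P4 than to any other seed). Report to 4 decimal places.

Area of P4's cell: 1139.8155

1. box [0,96]×[0,63]: [(0, 0) (96, 0) (96, 63) (0, 63)]
2. ⊥bis P4·P0 via (48.57,39.81): [(23.9602, 0) (96, 0) (96, 63) (62.9056, 63)]  |A|=3311.7267
3. ⊥bis P4·P1 via (75.225,22.23): [(71.3047, 0) (96, 0) (96, 63) (82.4149, 63)]  |A|=1205.8333
4. ⊥bis P4·P2 via (56.845,19.02): [(71.3047, 0) (96, 0) (96, 63) (82.4149, 63)]  |A|=1205.8333
5. ⊥bis P4·P3 via (40.73,13.98): [(71.3047, 0) (96, 0) (96, 63) (82.4149, 63)]  |A|=1205.8333
6. ⊥bis P4·P5 via (66.26,30.665): [(79.7946, 48.1418) (71.3047, 0) (96, 0) (96, 63) (91.3013, 63)]  |A|=1139.8155
7. canonical 5-gon: [(79.7946, 48.1418) (71.3047, 0) (96, 0) (96, 63) (91.3013, 63)]
8. shoelace: 1139.8155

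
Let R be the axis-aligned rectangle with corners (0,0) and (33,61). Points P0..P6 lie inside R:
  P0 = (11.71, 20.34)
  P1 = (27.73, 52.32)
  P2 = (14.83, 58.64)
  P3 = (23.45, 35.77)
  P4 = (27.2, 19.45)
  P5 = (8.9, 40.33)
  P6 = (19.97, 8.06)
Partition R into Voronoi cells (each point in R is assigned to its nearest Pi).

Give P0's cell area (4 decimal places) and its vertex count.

Area of P0's cell: 379.4189 (5 vertices)

1. box [0,33]×[0,61]: [(0, 0) (33, 0) (33, 61) (0, 61)]
2. ⊥bis P0·P1 via (19.72,36.33): [(0, 46.2085) (0, 0) (33, 0) (33, 29.6775)]  |A|=1252.1197
3. ⊥bis P0·P2 via (13.27,39.49): [(13.4394, 39.4762) (0, 40.571) (0, 0) (33, 0) (33, 29.6775)]  |A|=1214.2375
4. ⊥bis P0·P3 via (17.58,28.055): [(1.2656, 40.4679) (0, 40.571) (0, 0) (33, 0) (33, 16.3226)]  |A|=952.3878
5. ⊥bis P0·P4 via (19.455,19.895): [(19.8257, 26.3464) (1.2656, 40.4679) (0, 40.571) (0, 0) (18.3119, 0)]  |A|=651.3791
6. ⊥bis P0·P5 via (10.305,30.335): [(19.8257, 26.3464) (13.9162, 30.8426) (0, 28.8864) (0, 0) (18.3119, 0)]  |A|=564.6379
7. ⊥bis P0·P6 via (15.84,14.2): [(19.26, 16.5004) (19.8257, 26.3464) (13.9162, 30.8426) (0, 28.8864) (0, 3.5454)]  |A|=379.4189
8. canonical 5-gon: [(19.26, 16.5004) (19.8257, 26.3464) (13.9162, 30.8426) (0, 28.8864) (0, 3.5454)]
9. shoelace: 379.4189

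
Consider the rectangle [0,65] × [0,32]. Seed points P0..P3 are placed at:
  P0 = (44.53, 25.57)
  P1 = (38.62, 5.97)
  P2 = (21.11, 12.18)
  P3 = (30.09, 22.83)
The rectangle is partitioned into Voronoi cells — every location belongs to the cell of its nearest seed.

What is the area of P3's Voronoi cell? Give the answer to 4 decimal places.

1. box [0,65]×[0,32]: [(0, 0) (65, 0) (65, 32) (0, 32)]
2. ⊥bis P3·P0 via (37.31,24.2): [(0, 0) (41.902, 0) (35.8299, 32) (0, 32)]  |A|=1243.7106
3. ⊥bis P3·P1 via (34.355,14.4): [(0, 0) (5.8926, 0) (38.7478, 16.6225) (35.8299, 32) (0, 32)]  |A|=944.4284
4. ⊥bis P3·P2 via (25.6,17.505): [(31.1847, 12.796) (38.7478, 16.6225) (35.8299, 32) (8.4094, 32)]  |A|=327.0256
5. canonical 4-gon: [(31.1847, 12.796) (38.7478, 16.6225) (35.8299, 32) (8.4094, 32)]
6. shoelace: 327.0256

Area of P3's cell: 327.0256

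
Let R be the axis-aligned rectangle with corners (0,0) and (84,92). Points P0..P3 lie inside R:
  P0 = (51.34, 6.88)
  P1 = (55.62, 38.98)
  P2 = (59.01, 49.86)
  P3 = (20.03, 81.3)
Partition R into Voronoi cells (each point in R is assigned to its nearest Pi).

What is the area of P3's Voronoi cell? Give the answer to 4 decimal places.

Area of P3's cell: 2120.1343

1. box [0,84]×[0,92]: [(0, 0) (84, 0) (84, 92) (0, 92)]
2. ⊥bis P3·P0 via (35.685,44.09): [(0, 29.0766) (84, 64.4171) (84, 92) (0, 92)]  |A|=3801.2647
3. ⊥bis P3·P1 via (37.825,60.14): [(0, 29.0766) (1.7761, 29.8239) (75.7097, 92) (0, 92)]  |A|=2409.5476
4. ⊥bis P3·P2 via (39.52,65.58): [(0, 29.0766) (1.7761, 29.8239) (29.4546, 53.1008) (60.8295, 92) (0, 92)]  |A|=2120.1343
5. canonical 5-gon: [(0, 29.0766) (1.7761, 29.8239) (29.4546, 53.1008) (60.8295, 92) (0, 92)]
6. shoelace: 2120.1343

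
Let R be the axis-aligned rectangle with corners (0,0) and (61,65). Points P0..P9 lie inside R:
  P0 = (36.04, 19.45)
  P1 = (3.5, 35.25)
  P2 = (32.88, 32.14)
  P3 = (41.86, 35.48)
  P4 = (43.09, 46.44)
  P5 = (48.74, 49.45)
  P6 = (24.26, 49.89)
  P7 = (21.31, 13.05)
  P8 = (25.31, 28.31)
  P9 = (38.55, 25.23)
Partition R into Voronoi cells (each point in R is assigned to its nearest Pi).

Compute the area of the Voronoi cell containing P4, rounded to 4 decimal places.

1. box [0,61]×[0,65]: [(0, 0) (61, 0) (61, 65) (0, 65)]
2. ⊥bis P4·P0 via (39.565,32.945): [(0, 43.2797) (61, 27.346) (61, 65) (0, 65)]  |A|=1810.9162
3. ⊥bis P4·P1 via (23.295,40.845): [(24.4089, 36.9039) (61, 27.346) (61, 65) (16.4677, 65)]  |A|=1314.4926
4. ⊥bis P4·P2 via (37.985,39.29): [(20.1316, 52.0371) (51.087, 29.9354) (61, 27.346) (61, 65) (16.4677, 65)]  |A|=1127.5339
5. ⊥bis P4·P3 via (42.475,40.96): [(20.1316, 52.0371) (34.3724, 41.8693) (61, 38.881) (61, 65) (16.4677, 65)]  |A|=936.4487
6. ⊥bis P4·P5 via (45.915,47.945): [(20.1316, 52.0371) (34.3724, 41.8693) (50.0916, 40.1052) (36.8291, 65) (16.4677, 65)]  |A|=493.1252
7. ⊥bis P4·P6 via (33.675,48.165): [(32.7356, 43.038) (34.3724, 41.8693) (50.0916, 40.1052) (36.8291, 65) (36.7595, 65)]  |A|=205.094
8. ⊥bis P4·P7 via (32.2,29.745): [(32.7356, 43.038) (34.3724, 41.8693) (50.0916, 40.1052) (36.8291, 65) (36.7595, 65)]  |A|=205.094
9. ⊥bis P4·P8 via (34.2,37.375): [(32.7356, 43.038) (34.3724, 41.8693) (50.0916, 40.1052) (36.8291, 65) (36.7595, 65)]  |A|=205.094
10. ⊥bis P4·P9 via (40.82,35.835): [(32.7356, 43.038) (34.3724, 41.8693) (50.0916, 40.1052) (36.8291, 65) (36.7595, 65)]  |A|=205.094
11. canonical 5-gon: [(32.7356, 43.038) (34.3724, 41.8693) (50.0916, 40.1052) (36.8291, 65) (36.7595, 65)]
12. shoelace: 205.094

Area of P4's cell: 205.0940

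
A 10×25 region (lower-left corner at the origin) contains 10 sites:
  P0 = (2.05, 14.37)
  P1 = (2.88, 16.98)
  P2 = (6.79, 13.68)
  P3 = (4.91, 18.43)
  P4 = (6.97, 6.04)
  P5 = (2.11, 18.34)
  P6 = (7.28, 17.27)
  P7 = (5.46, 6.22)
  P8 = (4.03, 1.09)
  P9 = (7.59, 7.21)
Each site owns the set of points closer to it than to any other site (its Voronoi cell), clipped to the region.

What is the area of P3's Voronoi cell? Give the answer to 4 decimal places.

1. box [0,10]×[0,25]: [(0, 0) (10, 0) (10, 25) (0, 25)]
2. ⊥bis P3·P0 via (3.48,16.4): [(0, 18.8514) (10, 11.8071) (10, 25) (0, 25)]  |A|=96.7074
3. ⊥bis P3·P1 via (3.895,17.705): [(0, 23.158) (6.1915, 14.49) (10, 11.8071) (10, 25) (0, 25)]  |A|=83.3754
4. ⊥bis P3·P2 via (5.85,16.055): [(0, 23.158) (5.2447, 15.8154) (10, 17.6975) (10, 25) (0, 25)]  |A|=68.116
5. ⊥bis P3·P4 via (5.94,12.235): [(0, 23.158) (5.2447, 15.8154) (10, 17.6975) (10, 25) (0, 25)]  |A|=68.116
6. ⊥bis P3·P5 via (3.51,18.385): [(3.5147, 18.2374) (5.2447, 15.8154) (10, 17.6975) (10, 25) (3.2974, 25)]  |A|=53.7294
7. ⊥bis P3·P6 via (6.095,17.85): [(3.5147, 18.2374) (5.1583, 15.9363) (9.5946, 25) (3.2974, 25)]  |A|=33.8454
8. ⊥bis P3·P7 via (5.185,12.325): [(3.5147, 18.2374) (5.1583, 15.9363) (9.5946, 25) (3.2974, 25)]  |A|=33.8454
9. ⊥bis P3·P8 via (4.47,9.76): [(3.5147, 18.2374) (5.1583, 15.9363) (9.5946, 25) (3.2974, 25)]  |A|=33.8454
10. ⊥bis P3·P9 via (6.25,12.82): [(3.5147, 18.2374) (5.1583, 15.9363) (9.5946, 25) (3.2974, 25)]  |A|=33.8454
11. canonical 4-gon: [(3.5147, 18.2374) (5.1583, 15.9363) (9.5946, 25) (3.2974, 25)]
12. shoelace: 33.8454

Area of P3's cell: 33.8454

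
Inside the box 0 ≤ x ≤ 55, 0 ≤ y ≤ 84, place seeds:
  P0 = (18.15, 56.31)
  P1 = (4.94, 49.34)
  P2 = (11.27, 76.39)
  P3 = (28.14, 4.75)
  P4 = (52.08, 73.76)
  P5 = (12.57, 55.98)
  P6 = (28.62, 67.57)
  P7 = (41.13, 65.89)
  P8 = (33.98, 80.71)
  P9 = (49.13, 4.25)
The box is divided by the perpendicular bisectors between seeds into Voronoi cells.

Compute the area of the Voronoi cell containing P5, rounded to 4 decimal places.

Area of P5's cell: 185.4126

1. box [0,55]×[0,84]: [(0, 0) (55, 0) (55, 84) (0, 84)]
2. ⊥bis P5·P0 via (15.36,56.145): [(0, 0) (18.6804, 0) (13.7127, 84) (0, 84)]  |A|=1360.5087
3. ⊥bis P5·P1 via (8.755,52.66): [(0, 62.7203) (16.0627, 44.2627) (13.7127, 84) (0, 84)]  |A|=443.3564
4. ⊥bis P5·P2 via (11.92,66.185): [(0, 65.4258) (0, 62.7203) (16.0627, 44.2627) (14.7556, 66.3656)]  |A|=185.4126
5. ⊥bis P5·P3 via (20.355,30.365): [(0, 65.4258) (0, 62.7203) (16.0627, 44.2627) (14.7556, 66.3656)]  |A|=185.4126
6. ⊥bis P5·P4 via (32.325,64.87): [(0, 65.4258) (0, 62.7203) (16.0627, 44.2627) (14.7556, 66.3656)]  |A|=185.4126
7. ⊥bis P5·P6 via (20.595,61.775): [(0, 65.4258) (0, 62.7203) (16.0627, 44.2627) (14.7556, 66.3656)]  |A|=185.4126
8. ⊥bis P5·P7 via (26.85,60.935): [(0, 65.4258) (0, 62.7203) (16.0627, 44.2627) (14.7556, 66.3656)]  |A|=185.4126
9. ⊥bis P5·P8 via (23.275,68.345): [(0, 65.4258) (0, 62.7203) (16.0627, 44.2627) (14.7556, 66.3656)]  |A|=185.4126
10. ⊥bis P5·P9 via (30.85,30.115): [(0, 65.4258) (0, 62.7203) (16.0627, 44.2627) (14.7556, 66.3656)]  |A|=185.4126
11. canonical 4-gon: [(0, 65.4258) (0, 62.7203) (16.0627, 44.2627) (14.7556, 66.3656)]
12. shoelace: 185.4126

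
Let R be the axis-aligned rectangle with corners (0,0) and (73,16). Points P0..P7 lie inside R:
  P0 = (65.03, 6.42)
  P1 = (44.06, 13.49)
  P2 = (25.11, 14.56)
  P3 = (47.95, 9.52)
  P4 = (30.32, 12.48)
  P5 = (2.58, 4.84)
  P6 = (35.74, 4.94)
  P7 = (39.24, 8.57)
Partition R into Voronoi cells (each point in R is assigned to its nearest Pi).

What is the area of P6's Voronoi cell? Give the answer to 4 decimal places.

Area of P6's cell: 114.0270

1. box [0,73]×[0,16]: [(0, 0) (73, 0) (73, 16) (0, 16)]
2. ⊥bis P6·P0 via (50.385,5.68): [(0, 0) (50.672, 0) (49.8635, 16) (0, 16)]  |A|=804.2844
3. ⊥bis P6·P1 via (39.9,9.215): [(0, 0) (49.3697, 0) (32.9274, 16) (0, 16)]  |A|=658.3774
4. ⊥bis P6·P2 via (30.425,9.75): [(21.6014, 0) (49.3697, 0) (34.6044, 14.3682)]  |A|=199.4902
5. ⊥bis P6·P3 via (41.845,7.23): [(21.6014, 0) (44.557, 0) (41.7905, 7.3754) (34.6044, 14.3682)]  |A|=181.7422
6. ⊥bis P6·P4 via (33.03,8.71): [(22.8826, 1.4157) (21.6014, 0) (44.557, 0) (41.7905, 7.3754) (37.2797, 11.7648)]  |A|=149.1583
7. ⊥bis P6·P5 via (19.16,4.89): [(22.8826, 1.4157) (21.6014, 0) (44.557, 0) (41.7905, 7.3754) (37.2797, 11.7648)]  |A|=149.1583
8. ⊥bis P6·P7 via (37.49,6.755): [(34.4235, 9.7117) (22.8826, 1.4157) (21.6014, 0) (44.4959, 0)]  |A|=114.027
9. canonical 4-gon: [(34.4235, 9.7117) (22.8826, 1.4157) (21.6014, 0) (44.4959, 0)]
10. shoelace: 114.027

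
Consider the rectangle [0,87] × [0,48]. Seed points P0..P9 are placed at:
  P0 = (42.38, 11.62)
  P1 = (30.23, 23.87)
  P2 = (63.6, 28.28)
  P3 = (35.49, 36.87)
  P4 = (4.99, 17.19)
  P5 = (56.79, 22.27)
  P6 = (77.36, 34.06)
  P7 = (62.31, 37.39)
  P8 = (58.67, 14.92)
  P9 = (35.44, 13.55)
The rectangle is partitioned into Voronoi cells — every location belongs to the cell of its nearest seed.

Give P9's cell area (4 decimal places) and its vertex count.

Area of P9's cell: 324.0773 (4 vertices)

1. box [0,87]×[0,48]: [(0, 0) (87, 0) (87, 48) (0, 48)]
2. ⊥bis P9·P0 via (38.91,12.585): [(0, 0) (35.4101, 0) (48.7588, 48) (0, 48)]  |A|=2020.0554
3. ⊥bis P9·P1 via (32.835,18.71): [(0, 2.1334) (0, 0) (35.4101, 0) (41.8838, 23.2782)]  |A|=456.8203
4. ⊥bis P9·P2 via (49.52,20.915): [(0, 2.1334) (0, 0) (35.4101, 0) (41.8838, 23.2782)]  |A|=456.8203
5. ⊥bis P9·P3 via (35.465,25.21): [(0, 2.1334) (0, 0) (35.4101, 0) (41.8838, 23.2782)]  |A|=456.8203
6. ⊥bis P9·P4 via (20.215,15.37): [(19.8294, 12.1442) (18.3777, 0) (35.4101, 0) (41.8838, 23.2782)]  |A|=324.0773
7. ⊥bis P9·P5 via (46.115,17.91): [(19.8294, 12.1442) (18.3777, 0) (35.4101, 0) (41.8838, 23.2782)]  |A|=324.0773
8. ⊥bis P9·P6 via (56.4,23.805): [(19.8294, 12.1442) (18.3777, 0) (35.4101, 0) (41.8838, 23.2782)]  |A|=324.0773
9. ⊥bis P9·P7 via (48.875,25.47): [(19.8294, 12.1442) (18.3777, 0) (35.4101, 0) (41.8838, 23.2782)]  |A|=324.0773
10. ⊥bis P9·P8 via (47.055,14.235): [(19.8294, 12.1442) (18.3777, 0) (35.4101, 0) (41.8838, 23.2782)]  |A|=324.0773
11. canonical 4-gon: [(19.8294, 12.1442) (18.3777, 0) (35.4101, 0) (41.8838, 23.2782)]
12. shoelace: 324.0773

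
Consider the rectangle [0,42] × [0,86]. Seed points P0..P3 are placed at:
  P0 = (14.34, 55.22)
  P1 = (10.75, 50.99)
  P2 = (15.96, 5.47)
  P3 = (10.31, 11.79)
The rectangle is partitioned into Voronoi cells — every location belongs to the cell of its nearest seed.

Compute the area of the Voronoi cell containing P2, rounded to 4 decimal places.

Area of P2's cell: 657.1855

1. box [0,42]×[0,86]: [(0, 0) (42, 0) (42, 86) (0, 86)]
2. ⊥bis P2·P0 via (15.15,30.345): [(0, 29.8517) (0, 0) (42, 0) (42, 31.2193)]  |A|=1282.4907
3. ⊥bis P2·P1 via (13.355,28.23): [(38.4678, 31.1043) (0, 26.7015) (0, 0) (42, 0) (42, 31.2193)]  |A|=1221.8996
4. ⊥bis P2·P3 via (13.135,8.63): [(38.4678, 31.1043) (38.246, 31.0789) (3.4816, 0) (42, 0) (42, 31.2193)]  |A|=657.1855
5. canonical 5-gon: [(38.4678, 31.1043) (38.246, 31.0789) (3.4816, 0) (42, 0) (42, 31.2193)]
6. shoelace: 657.1855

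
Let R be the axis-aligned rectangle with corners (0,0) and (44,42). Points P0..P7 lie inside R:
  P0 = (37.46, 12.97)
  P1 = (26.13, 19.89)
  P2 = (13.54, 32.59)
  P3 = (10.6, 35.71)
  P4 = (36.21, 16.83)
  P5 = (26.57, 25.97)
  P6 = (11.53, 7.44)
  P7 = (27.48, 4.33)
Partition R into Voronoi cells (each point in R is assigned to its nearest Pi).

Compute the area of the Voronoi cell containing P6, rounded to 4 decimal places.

1. box [0,44]×[0,42]: [(0, 0) (44, 0) (44, 42) (0, 42)]
2. ⊥bis P6·P0 via (24.495,10.205): [(0, 0) (26.6714, 0) (17.7142, 42) (0, 42)]  |A|=932.0971
3. ⊥bis P6·P1 via (18.83,13.665): [(0, 35.7468) (0, 0) (26.6714, 0) (25.4003, 5.9601)]  |A|=533.471
4. ⊥bis P6·P2 via (12.535,20.015): [(13.4795, 19.9395) (0, 21.0168) (0, 0) (26.6714, 0) (25.4003, 5.9601)]  |A|=434.1949
5. ⊥bis P6·P3 via (11.065,21.575): [(13.4795, 19.9395) (0, 21.0168) (0, 0) (26.6714, 0) (25.4003, 5.9601)]  |A|=434.1949
6. ⊥bis P6·P4 via (23.87,12.135): [(13.4795, 19.9395) (0, 21.0168) (0, 0) (26.6714, 0) (25.4003, 5.9601)]  |A|=434.1949
7. ⊥bis P6·P5 via (19.05,16.705): [(13.4795, 19.9395) (0, 21.0168) (0, 0) (26.6714, 0) (25.4003, 5.9601)]  |A|=434.1949
8. ⊥bis P6·P7 via (19.505,5.885): [(20.614, 11.5729) (13.4795, 19.9395) (0, 21.0168) (0, 0) (18.3575, 0)]  |A|=375.3912
9. canonical 5-gon: [(20.614, 11.5729) (13.4795, 19.9395) (0, 21.0168) (0, 0) (18.3575, 0)]
10. shoelace: 375.3912

Area of P6's cell: 375.3912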